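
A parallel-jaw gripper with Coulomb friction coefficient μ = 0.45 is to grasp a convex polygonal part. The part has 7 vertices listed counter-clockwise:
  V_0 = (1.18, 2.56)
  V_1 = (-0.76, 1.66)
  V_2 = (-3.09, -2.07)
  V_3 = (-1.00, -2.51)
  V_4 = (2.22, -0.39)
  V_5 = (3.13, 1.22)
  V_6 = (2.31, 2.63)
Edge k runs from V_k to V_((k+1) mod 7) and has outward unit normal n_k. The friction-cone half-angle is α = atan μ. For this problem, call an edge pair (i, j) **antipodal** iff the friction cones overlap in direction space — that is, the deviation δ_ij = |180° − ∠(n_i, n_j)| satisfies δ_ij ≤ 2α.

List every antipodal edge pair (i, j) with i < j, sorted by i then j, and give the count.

α = atan 0.45 = 24.23°;  2α = 48.46°
n_0 = (-0.4208, +0.9071)
n_1 = (-0.8481, +0.5298)
n_2 = (-0.2060, -0.9785)
n_3 = (+0.5499, -0.8352)
n_4 = (+0.8706, -0.4921)
n_5 = (+0.8644, +0.5027)
n_6 = (-0.0618, +0.9981)
  (0,1): δ = 146.88°  ·
  (0,2): δ = 36.78°  ✓
  (0,3): δ = 8.47°  ✓
  (0,4): δ = 35.64°  ✓
  (0,5): δ = 95.29°  ·
  (0,6): δ = 158.66°  ·
  (1,2): δ = 69.90°  ·
  (1,3): δ = 24.65°  ✓
  (1,4): δ = 2.52°  ✓
  (1,5): δ = 62.17°  ·
  (1,6): δ = 125.54°  ·
  (2,3): δ = 134.75°  ·
  (2,4): δ = 107.59°  ·
  (2,5): δ = 47.93°  ✓
  (2,6): δ = 15.43°  ✓
  (3,4): δ = 152.84°  ·
  (3,5): δ = 93.18°  ·
  (3,6): δ = 29.82°  ✓
  (4,5): δ = 120.34°  ·
  (4,6): δ = 56.98°  ·
  (5,6): δ = 116.64°  ·
antipodal pairs: 8

count = 8; pairs: (0,2), (0,3), (0,4), (1,3), (1,4), (2,5), (2,6), (3,6)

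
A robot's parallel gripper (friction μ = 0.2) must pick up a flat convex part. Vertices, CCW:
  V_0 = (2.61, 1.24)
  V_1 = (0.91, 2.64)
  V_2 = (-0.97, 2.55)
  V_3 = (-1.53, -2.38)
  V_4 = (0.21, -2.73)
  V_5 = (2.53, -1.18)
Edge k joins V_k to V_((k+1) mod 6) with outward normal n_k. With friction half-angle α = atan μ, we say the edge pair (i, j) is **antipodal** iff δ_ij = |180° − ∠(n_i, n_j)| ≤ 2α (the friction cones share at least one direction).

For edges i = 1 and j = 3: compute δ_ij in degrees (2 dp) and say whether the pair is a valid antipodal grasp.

α = atan 0.2 = 11.31°;  2α = 22.62°
edge 1: e_1 = (-1.88, -0.09);  n_1 = (-0.0478, +0.9989)
edge 3: e_3 = (+1.74, -0.35);  n_3 = (-0.1972, -0.9804)
∠(n_1, n_3) = 165.89°
δ = |180° − 165.89°| = 14.11°
14.11° ≤ 2α = 22.62°  →  valid

δ = 14.11°, valid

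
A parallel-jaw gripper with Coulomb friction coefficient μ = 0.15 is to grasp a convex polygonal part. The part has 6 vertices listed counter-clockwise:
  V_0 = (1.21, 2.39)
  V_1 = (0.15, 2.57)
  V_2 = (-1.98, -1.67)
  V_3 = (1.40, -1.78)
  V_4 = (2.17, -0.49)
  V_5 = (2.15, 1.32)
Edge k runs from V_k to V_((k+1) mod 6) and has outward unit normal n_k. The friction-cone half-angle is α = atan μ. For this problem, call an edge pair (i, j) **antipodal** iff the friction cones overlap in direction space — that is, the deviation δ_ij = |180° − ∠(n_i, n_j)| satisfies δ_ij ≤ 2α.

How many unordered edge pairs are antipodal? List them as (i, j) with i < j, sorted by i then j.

count = 2; pairs: (0,2), (1,3)

α = atan 0.15 = 8.53°;  2α = 17.06°
n_0 = (+0.1674, +0.9859)
n_1 = (-0.8936, +0.4489)
n_2 = (-0.0325, -0.9995)
n_3 = (+0.8587, -0.5125)
n_4 = (+0.9999, +0.0110)
n_5 = (+0.7513, +0.6600)
  (0,1): δ = 107.04°  ·
  (0,2): δ = 7.77°  ✓
  (0,3): δ = 68.80°  ·
  (0,4): δ = 100.27°  ·
  (0,5): δ = 140.94°  ·
  (1,2): δ = 65.19°  ·
  (1,3): δ = 4.16°  ✓
  (1,4): δ = 27.31°  ·
  (1,5): δ = 67.97°  ·
  (2,3): δ = 118.97°  ·
  (2,4): δ = 87.50°  ·
  (2,5): δ = 46.84°  ·
  (3,4): δ = 148.53°  ·
  (3,5): δ = 107.87°  ·
  (4,5): δ = 139.33°  ·
antipodal pairs: 2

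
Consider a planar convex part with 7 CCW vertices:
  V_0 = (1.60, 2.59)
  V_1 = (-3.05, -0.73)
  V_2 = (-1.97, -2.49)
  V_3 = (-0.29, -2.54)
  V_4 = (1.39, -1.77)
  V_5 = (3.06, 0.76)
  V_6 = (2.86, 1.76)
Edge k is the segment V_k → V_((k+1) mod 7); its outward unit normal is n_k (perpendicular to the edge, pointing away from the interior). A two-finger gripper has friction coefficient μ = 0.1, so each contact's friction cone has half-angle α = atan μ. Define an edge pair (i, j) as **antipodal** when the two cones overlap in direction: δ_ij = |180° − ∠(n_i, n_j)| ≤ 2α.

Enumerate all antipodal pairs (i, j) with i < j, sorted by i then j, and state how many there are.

count = 1; pairs: (0,3)

α = atan 0.1 = 5.71°;  2α = 11.42°
n_0 = (-0.5811, +0.8139)
n_1 = (-0.8523, -0.5230)
n_2 = (-0.0297, -0.9996)
n_3 = (+0.4167, -0.9091)
n_4 = (+0.8346, -0.5509)
n_5 = (+0.9806, +0.1961)
n_6 = (+0.5501, +0.8351)
  (0,1): δ = 93.99°  ·
  (0,2): δ = 37.23°  ·
  (0,3): δ = 10.90°  ✓
  (0,4): δ = 21.05°  ·
  (0,5): δ = 65.78°  ·
  (0,6): δ = 111.10°  ·
  (1,2): δ = 123.24°  ·
  (1,3): δ = 96.91°  ·
  (1,4): δ = 64.96°  ·
  (1,5): δ = 20.22°  ·
  (1,6): δ = 25.09°  ·
  (2,3): δ = 153.67°  ·
  (2,4): δ = 121.72°  ·
  (2,5): δ = 76.99°  ·
  (2,6): δ = 31.67°  ·
  (3,4): δ = 148.05°  ·
  (3,5): δ = 103.31°  ·
  (3,6): δ = 58.00°  ·
  (4,5): δ = 135.26°  ·
  (4,6): δ = 89.95°  ·
  (5,6): δ = 134.68°  ·
antipodal pairs: 1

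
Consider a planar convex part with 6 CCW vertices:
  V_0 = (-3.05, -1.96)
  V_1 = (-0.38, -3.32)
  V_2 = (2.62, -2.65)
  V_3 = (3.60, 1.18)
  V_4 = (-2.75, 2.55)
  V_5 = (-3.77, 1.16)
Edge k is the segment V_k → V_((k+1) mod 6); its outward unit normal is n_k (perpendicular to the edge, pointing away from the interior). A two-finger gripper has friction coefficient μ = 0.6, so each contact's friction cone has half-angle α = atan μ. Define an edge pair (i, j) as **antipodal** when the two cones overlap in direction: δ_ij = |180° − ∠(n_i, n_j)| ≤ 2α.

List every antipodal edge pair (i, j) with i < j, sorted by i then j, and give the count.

α = atan 0.6 = 30.96°;  2α = 61.93°
n_0 = (-0.4539, -0.8911)
n_1 = (+0.2180, -0.9760)
n_2 = (+0.9688, -0.2479)
n_3 = (+0.2109, +0.9775)
n_4 = (-0.8062, +0.5916)
n_5 = (-0.9744, -0.2249)
  (0,1): δ = 140.42°  ·
  (0,2): δ = 77.36°  ·
  (0,3): δ = 14.82°  ✓
  (0,4): δ = 80.72°  ·
  (0,5): δ = 129.99°  ·
  (1,2): δ = 116.94°  ·
  (1,3): δ = 24.76°  ✓
  (1,4): δ = 41.14°  ✓
  (1,5): δ = 90.41°  ·
  (2,3): δ = 87.82°  ·
  (2,4): δ = 21.92°  ✓
  (2,5): δ = 27.35°  ✓
  (3,4): δ = 114.10°  ·
  (3,5): δ = 64.83°  ·
  (4,5): δ = 130.73°  ·
antipodal pairs: 5

count = 5; pairs: (0,3), (1,3), (1,4), (2,4), (2,5)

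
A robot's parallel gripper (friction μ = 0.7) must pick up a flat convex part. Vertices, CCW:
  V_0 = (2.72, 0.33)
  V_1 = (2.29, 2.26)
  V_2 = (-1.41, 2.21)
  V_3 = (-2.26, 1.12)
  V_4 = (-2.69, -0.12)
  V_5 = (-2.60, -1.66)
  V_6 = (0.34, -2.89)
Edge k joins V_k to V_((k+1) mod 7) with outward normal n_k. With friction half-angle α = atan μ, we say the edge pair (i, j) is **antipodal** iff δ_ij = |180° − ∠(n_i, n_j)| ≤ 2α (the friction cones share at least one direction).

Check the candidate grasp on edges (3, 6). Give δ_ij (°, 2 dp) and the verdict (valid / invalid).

δ = 17.34°, valid

α = atan 0.7 = 34.99°;  2α = 69.98°
edge 3: e_3 = (-0.43, -1.24);  n_3 = (-0.9448, +0.3276)
edge 6: e_6 = (+2.38, +3.22);  n_6 = (+0.8042, -0.5944)
∠(n_3, n_6) = 162.66°
δ = |180° − 162.66°| = 17.34°
17.34° ≤ 2α = 69.98°  →  valid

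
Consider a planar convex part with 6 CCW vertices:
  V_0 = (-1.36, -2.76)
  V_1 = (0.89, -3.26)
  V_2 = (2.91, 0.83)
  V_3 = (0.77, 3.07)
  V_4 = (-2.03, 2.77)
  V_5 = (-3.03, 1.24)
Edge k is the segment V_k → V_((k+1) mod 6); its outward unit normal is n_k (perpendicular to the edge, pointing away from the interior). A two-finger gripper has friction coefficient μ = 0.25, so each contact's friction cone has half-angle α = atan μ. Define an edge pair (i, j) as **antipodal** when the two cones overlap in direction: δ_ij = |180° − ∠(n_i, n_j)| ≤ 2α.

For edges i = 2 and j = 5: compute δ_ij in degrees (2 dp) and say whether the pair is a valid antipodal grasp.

δ = 21.03°, valid

α = atan 0.25 = 14.04°;  2α = 28.07°
edge 2: e_2 = (-2.14, +2.24);  n_2 = (+0.7231, +0.6908)
edge 5: e_5 = (+1.67, -4.00);  n_5 = (-0.9228, -0.3853)
∠(n_2, n_5) = 158.97°
δ = |180° − 158.97°| = 21.03°
21.03° ≤ 2α = 28.07°  →  valid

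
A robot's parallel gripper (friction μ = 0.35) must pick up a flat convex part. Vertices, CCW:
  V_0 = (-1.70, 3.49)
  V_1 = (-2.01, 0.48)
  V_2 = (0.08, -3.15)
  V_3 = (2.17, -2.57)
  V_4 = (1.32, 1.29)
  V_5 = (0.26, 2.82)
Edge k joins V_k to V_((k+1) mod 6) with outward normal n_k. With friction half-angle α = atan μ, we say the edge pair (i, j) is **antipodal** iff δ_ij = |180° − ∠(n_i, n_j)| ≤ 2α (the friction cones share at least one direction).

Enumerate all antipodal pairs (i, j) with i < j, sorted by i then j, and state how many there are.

α = atan 0.35 = 19.29°;  2α = 38.58°
n_0 = (-0.9947, +0.1024)
n_1 = (-0.8666, -0.4990)
n_2 = (+0.2674, -0.9636)
n_3 = (+0.9766, +0.2151)
n_4 = (+0.8220, +0.5695)
n_5 = (+0.3235, +0.9462)
  (0,1): δ = 144.19°  ·
  (0,2): δ = 68.61°  ·
  (0,3): δ = 18.30°  ✓
  (0,4): δ = 40.59°  ·
  (0,5): δ = 77.01°  ·
  (1,2): δ = 104.42°  ·
  (1,3): δ = 17.51°  ✓
  (1,4): δ = 4.78°  ✓
  (1,5): δ = 41.20°  ·
  (2,3): δ = 93.09°  ·
  (2,4): δ = 70.80°  ·
  (2,5): δ = 34.38°  ✓
  (3,4): δ = 157.70°  ·
  (3,5): δ = 121.29°  ·
  (4,5): δ = 143.59°  ·
antipodal pairs: 4

count = 4; pairs: (0,3), (1,3), (1,4), (2,5)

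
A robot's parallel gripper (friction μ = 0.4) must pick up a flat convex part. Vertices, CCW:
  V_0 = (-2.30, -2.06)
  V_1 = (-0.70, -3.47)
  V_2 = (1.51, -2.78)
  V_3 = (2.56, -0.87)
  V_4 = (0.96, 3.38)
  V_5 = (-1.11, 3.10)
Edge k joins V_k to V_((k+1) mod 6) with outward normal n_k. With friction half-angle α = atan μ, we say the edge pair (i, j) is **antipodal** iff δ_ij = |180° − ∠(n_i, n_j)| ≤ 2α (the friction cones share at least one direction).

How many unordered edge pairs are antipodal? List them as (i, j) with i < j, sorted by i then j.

count = 4; pairs: (0,3), (1,4), (2,5), (3,5)

α = atan 0.4 = 21.80°;  2α = 43.60°
n_0 = (-0.6612, -0.7502)
n_1 = (+0.2980, -0.9546)
n_2 = (+0.8763, -0.4817)
n_3 = (+0.9359, +0.3523)
n_4 = (-0.1340, +0.9910)
n_5 = (-0.9744, +0.2247)
  (0,1): δ = 121.27°  ·
  (0,2): δ = 77.41°  ·
  (0,3): δ = 27.98°  ✓
  (0,4): δ = 49.09°  ·
  (0,5): δ = 118.40°  ·
  (1,2): δ = 136.14°  ·
  (1,3): δ = 86.71°  ·
  (1,4): δ = 9.64°  ✓
  (1,5): δ = 59.67°  ·
  (2,3): δ = 130.57°  ·
  (2,4): δ = 53.50°  ·
  (2,5): δ = 15.81°  ✓
  (3,4): δ = 102.93°  ·
  (3,5): δ = 33.62°  ✓
  (4,5): δ = 110.69°  ·
antipodal pairs: 4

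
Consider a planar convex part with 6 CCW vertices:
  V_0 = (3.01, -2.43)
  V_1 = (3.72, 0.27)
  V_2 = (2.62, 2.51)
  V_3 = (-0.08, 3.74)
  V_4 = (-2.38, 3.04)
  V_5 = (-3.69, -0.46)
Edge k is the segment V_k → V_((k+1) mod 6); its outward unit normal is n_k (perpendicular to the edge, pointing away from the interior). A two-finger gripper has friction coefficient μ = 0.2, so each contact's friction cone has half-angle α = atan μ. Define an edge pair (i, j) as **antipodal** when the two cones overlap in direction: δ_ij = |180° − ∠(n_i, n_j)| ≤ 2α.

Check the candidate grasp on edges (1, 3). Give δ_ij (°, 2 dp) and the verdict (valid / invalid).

δ = 99.23°, invalid

α = atan 0.2 = 11.31°;  2α = 22.62°
edge 1: e_1 = (-1.10, +2.24);  n_1 = (+0.8976, +0.4408)
edge 3: e_3 = (-2.30, -0.70);  n_3 = (-0.2912, +0.9567)
∠(n_1, n_3) = 80.77°
δ = |180° − 80.77°| = 99.23°
99.23° > 2α = 22.62°  →  invalid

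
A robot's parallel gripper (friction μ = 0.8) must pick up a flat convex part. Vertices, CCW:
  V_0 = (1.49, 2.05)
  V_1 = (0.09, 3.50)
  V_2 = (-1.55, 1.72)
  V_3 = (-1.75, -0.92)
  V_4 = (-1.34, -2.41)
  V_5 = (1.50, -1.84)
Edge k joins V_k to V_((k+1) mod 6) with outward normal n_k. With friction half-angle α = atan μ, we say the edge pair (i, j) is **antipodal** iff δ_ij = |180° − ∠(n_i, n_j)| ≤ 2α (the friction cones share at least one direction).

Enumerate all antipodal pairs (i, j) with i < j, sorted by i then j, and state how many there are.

count = 8; pairs: (0,2), (0,3), (0,4), (1,4), (1,5), (2,4), (2,5), (3,5)

α = atan 0.8 = 38.66°;  2α = 77.32°
n_0 = (+0.7194, +0.6946)
n_1 = (-0.7354, +0.6776)
n_2 = (-0.9971, +0.0755)
n_3 = (-0.9642, -0.2653)
n_4 = (+0.1968, -0.9804)
n_5 = (+1.0000, +0.0026)
  (0,1): δ = 86.65°  ·
  (0,2): δ = 48.33°  ✓
  (0,3): δ = 28.61°  ✓
  (0,4): δ = 57.35°  ✓
  (0,5): δ = 136.15°  ·
  (1,2): δ = 141.68°  ·
  (1,3): δ = 121.96°  ·
  (1,4): δ = 36.00°  ✓
  (1,5): δ = 42.80°  ✓
  (2,3): δ = 160.28°  ·
  (2,4): δ = 74.32°  ✓
  (2,5): δ = 4.48°  ✓
  (3,4): δ = 94.04°  ·
  (3,5): δ = 15.24°  ✓
  (4,5): δ = 101.20°  ·
antipodal pairs: 8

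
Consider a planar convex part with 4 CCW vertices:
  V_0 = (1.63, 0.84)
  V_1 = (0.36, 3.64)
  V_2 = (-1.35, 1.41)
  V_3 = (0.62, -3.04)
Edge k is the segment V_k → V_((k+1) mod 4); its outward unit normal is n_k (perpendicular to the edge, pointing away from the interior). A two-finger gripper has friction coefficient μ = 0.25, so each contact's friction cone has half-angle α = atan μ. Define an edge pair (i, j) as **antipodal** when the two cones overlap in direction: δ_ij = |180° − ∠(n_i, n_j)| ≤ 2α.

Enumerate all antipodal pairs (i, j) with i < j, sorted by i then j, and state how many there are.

count = 2; pairs: (0,2), (1,3)

α = atan 0.25 = 14.04°;  2α = 28.07°
n_0 = (+0.9107, +0.4131)
n_1 = (-0.7935, +0.6085)
n_2 = (-0.9144, -0.4048)
n_3 = (+0.9677, -0.2519)
  (0,1): δ = 61.88°  ·
  (0,2): δ = 0.52°  ✓
  (0,3): δ = 141.01°  ·
  (1,2): δ = 118.64°  ·
  (1,3): δ = 22.89°  ✓
  (2,3): δ = 38.47°  ·
antipodal pairs: 2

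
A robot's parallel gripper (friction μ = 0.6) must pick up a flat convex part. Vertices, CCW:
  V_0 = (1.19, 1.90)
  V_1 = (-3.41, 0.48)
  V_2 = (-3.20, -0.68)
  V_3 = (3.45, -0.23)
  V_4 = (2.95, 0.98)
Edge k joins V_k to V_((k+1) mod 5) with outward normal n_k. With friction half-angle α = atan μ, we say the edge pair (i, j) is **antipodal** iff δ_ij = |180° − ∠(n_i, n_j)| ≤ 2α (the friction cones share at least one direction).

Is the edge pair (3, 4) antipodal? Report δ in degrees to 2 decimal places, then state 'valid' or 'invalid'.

α = atan 0.6 = 30.96°;  2α = 61.93°
edge 3: e_3 = (-0.50, +1.21);  n_3 = (+0.9242, +0.3819)
edge 4: e_4 = (-1.76, +0.92);  n_4 = (+0.4633, +0.8862)
∠(n_3, n_4) = 39.95°
δ = |180° − 39.95°| = 140.05°
140.05° > 2α = 61.93°  →  invalid

δ = 140.05°, invalid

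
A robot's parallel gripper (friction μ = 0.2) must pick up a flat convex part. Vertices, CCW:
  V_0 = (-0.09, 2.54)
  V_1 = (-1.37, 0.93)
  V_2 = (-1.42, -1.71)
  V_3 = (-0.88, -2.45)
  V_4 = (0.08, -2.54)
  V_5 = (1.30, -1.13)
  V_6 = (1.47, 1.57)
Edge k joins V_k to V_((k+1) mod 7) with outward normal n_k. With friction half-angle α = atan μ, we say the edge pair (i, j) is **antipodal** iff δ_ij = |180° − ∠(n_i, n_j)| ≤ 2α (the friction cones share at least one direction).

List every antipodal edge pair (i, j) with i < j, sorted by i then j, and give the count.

α = atan 0.2 = 11.31°;  2α = 22.62°
n_0 = (-0.7828, +0.6223)
n_1 = (-0.9998, +0.0189)
n_2 = (-0.8078, -0.5895)
n_3 = (-0.0933, -0.9956)
n_4 = (+0.7562, -0.6543)
n_5 = (+0.9980, -0.0628)
n_6 = (+0.5280, +0.8492)
  (0,1): δ = 142.60°  ·
  (0,2): δ = 105.39°  ·
  (0,3): δ = 56.87°  ·
  (0,4): δ = 2.38°  ✓
  (0,5): δ = 34.88°  ·
  (0,6): δ = 96.61°  ·
  (1,2): δ = 142.80°  ·
  (1,3): δ = 94.27°  ·
  (1,4): δ = 39.78°  ·
  (1,5): δ = 2.52°  ✓
  (1,6): δ = 59.21°  ·
  (2,3): δ = 131.48°  ·
  (2,4): δ = 76.99°  ·
  (2,5): δ = 39.72°  ·
  (2,6): δ = 22.01°  ✓
  (3,4): δ = 125.51°  ·
  (3,5): δ = 88.25°  ·
  (3,6): δ = 26.52°  ·
  (4,5): δ = 142.73°  ·
  (4,6): δ = 81.01°  ·
  (5,6): δ = 118.27°  ·
antipodal pairs: 3

count = 3; pairs: (0,4), (1,5), (2,6)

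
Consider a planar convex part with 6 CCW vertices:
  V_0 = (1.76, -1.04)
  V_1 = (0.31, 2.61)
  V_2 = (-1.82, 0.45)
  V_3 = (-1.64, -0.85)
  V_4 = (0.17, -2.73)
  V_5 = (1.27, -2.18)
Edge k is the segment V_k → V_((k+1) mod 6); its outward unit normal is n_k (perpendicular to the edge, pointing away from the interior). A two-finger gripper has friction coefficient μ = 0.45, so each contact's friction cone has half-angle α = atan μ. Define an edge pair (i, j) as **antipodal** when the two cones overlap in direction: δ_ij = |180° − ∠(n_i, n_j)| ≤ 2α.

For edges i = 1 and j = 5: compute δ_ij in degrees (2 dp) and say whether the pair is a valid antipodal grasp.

δ = 21.34°, valid

α = atan 0.45 = 24.23°;  2α = 48.46°
edge 1: e_1 = (-2.13, -2.16);  n_1 = (-0.7120, +0.7021)
edge 5: e_5 = (+0.49, +1.14);  n_5 = (+0.9187, -0.3949)
∠(n_1, n_5) = 158.66°
δ = |180° − 158.66°| = 21.34°
21.34° ≤ 2α = 48.46°  →  valid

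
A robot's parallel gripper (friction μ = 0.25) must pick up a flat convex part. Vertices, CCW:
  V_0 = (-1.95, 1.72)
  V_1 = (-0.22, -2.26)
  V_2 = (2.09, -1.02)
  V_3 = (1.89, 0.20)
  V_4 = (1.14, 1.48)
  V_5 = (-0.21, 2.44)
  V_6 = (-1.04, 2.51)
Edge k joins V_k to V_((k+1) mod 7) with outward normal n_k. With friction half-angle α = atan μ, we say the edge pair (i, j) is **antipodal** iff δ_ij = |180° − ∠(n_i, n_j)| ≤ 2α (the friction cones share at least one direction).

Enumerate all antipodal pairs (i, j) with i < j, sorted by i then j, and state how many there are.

count = 3; pairs: (0,2), (0,3), (1,6)

α = atan 0.25 = 14.04°;  2α = 28.07°
n_0 = (-0.9171, -0.3986)
n_1 = (+0.4730, -0.8811)
n_2 = (+0.9868, +0.1618)
n_3 = (+0.8628, +0.5055)
n_4 = (+0.5795, +0.8150)
n_5 = (+0.0840, +0.9965)
n_6 = (-0.6556, +0.7551)
  (0,1): δ = 85.27°  ·
  (0,2): δ = 14.18°  ✓
  (0,3): δ = 6.87°  ✓
  (0,4): δ = 31.09°  ·
  (0,5): δ = 61.69°  ·
  (0,6): δ = 107.47°  ·
  (1,2): δ = 108.92°  ·
  (1,3): δ = 87.86°  ·
  (1,4): δ = 63.64°  ·
  (1,5): δ = 33.05°  ·
  (1,6): δ = 12.74°  ✓
  (2,3): δ = 158.94°  ·
  (2,4): δ = 134.73°  ·
  (2,5): δ = 104.13°  ·
  (2,6): δ = 58.35°  ·
  (3,4): δ = 155.78°  ·
  (3,5): δ = 125.19°  ·
  (3,6): δ = 79.41°  ·
  (4,5): δ = 149.40°  ·
  (4,6): δ = 103.62°  ·
  (5,6): δ = 134.22°  ·
antipodal pairs: 3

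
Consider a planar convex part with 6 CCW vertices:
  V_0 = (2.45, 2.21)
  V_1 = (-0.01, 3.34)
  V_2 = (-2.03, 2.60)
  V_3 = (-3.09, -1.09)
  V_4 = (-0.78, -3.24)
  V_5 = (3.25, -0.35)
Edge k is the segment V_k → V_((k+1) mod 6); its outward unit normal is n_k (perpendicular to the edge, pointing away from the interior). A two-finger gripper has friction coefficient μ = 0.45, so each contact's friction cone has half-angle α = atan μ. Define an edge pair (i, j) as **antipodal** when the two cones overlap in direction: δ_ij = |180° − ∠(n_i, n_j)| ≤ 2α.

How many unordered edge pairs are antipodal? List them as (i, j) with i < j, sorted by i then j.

α = atan 0.45 = 24.23°;  2α = 48.46°
n_0 = (+0.4174, +0.9087)
n_1 = (-0.3440, +0.9390)
n_2 = (-0.9611, +0.2761)
n_3 = (-0.6813, -0.7320)
n_4 = (+0.5828, -0.8126)
n_5 = (+0.9545, +0.2983)
  (0,1): δ = 135.21°  ·
  (0,2): δ = 81.36°  ·
  (0,3): δ = 18.27°  ✓
  (0,4): δ = 60.32°  ·
  (0,5): δ = 132.03°  ·
  (1,2): δ = 126.15°  ·
  (1,3): δ = 63.07°  ·
  (1,4): δ = 15.53°  ✓
  (1,5): δ = 87.23°  ·
  (2,3): δ = 116.92°  ·
  (2,4): δ = 38.33°  ✓
  (2,5): δ = 33.38°  ✓
  (3,4): δ = 101.41°  ·
  (3,5): δ = 29.70°  ✓
  (4,5): δ = 108.29°  ·
antipodal pairs: 5

count = 5; pairs: (0,3), (1,4), (2,4), (2,5), (3,5)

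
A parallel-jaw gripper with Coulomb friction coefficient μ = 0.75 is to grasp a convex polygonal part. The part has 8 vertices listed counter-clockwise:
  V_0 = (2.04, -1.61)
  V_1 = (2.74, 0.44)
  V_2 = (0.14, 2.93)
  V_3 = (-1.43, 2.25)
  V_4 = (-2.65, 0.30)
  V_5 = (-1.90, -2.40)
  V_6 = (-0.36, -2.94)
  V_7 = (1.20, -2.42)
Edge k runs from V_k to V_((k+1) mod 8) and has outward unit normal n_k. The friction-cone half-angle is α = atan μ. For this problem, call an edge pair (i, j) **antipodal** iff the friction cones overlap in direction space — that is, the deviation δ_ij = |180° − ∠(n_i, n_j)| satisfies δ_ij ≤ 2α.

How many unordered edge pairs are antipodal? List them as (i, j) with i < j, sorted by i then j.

count = 12; pairs: (0,2), (0,3), (0,4), (1,4), (1,5), (1,6), (2,5), (2,6), (2,7), (3,6), (3,7), (4,7)

α = atan 0.75 = 36.87°;  2α = 73.74°
n_0 = (+0.9463, -0.3231)
n_1 = (+0.6917, +0.7222)
n_2 = (-0.3974, +0.9176)
n_3 = (-0.8478, +0.5304)
n_4 = (-0.9635, -0.2676)
n_5 = (-0.3309, -0.9437)
n_6 = (+0.3162, -0.9487)
n_7 = (+0.6941, -0.7198)
  (0,1): δ = 114.91°  ·
  (0,2): δ = 47.73°  ✓
  (0,3): δ = 13.18°  ✓
  (0,4): δ = 34.38°  ✓
  (0,5): δ = 89.53°  ·
  (0,6): δ = 127.29°  ·
  (0,7): δ = 152.81°  ·
  (1,2): δ = 112.82°  ·
  (1,3): δ = 78.27°  ·
  (1,4): δ = 30.71°  ✓
  (1,5): δ = 24.44°  ✓
  (1,6): δ = 62.20°  ✓
  (1,7): δ = 87.72°  ·
  (2,3): δ = 145.45°  ·
  (2,4): δ = 97.89°  ·
  (2,5): δ = 42.74°  ✓
  (2,6): δ = 4.98°  ✓
  (2,7): δ = 20.54°  ✓
  (3,4): δ = 132.44°  ·
  (3,5): δ = 77.29°  ·
  (3,6): δ = 39.53°  ✓
  (3,7): δ = 14.01°  ✓
  (4,5): δ = 124.85°  ·
  (4,6): δ = 87.09°  ·
  (4,7): δ = 61.57°  ✓
  (5,6): δ = 142.24°  ·
  (5,7): δ = 116.72°  ·
  (6,7): δ = 154.48°  ·
antipodal pairs: 12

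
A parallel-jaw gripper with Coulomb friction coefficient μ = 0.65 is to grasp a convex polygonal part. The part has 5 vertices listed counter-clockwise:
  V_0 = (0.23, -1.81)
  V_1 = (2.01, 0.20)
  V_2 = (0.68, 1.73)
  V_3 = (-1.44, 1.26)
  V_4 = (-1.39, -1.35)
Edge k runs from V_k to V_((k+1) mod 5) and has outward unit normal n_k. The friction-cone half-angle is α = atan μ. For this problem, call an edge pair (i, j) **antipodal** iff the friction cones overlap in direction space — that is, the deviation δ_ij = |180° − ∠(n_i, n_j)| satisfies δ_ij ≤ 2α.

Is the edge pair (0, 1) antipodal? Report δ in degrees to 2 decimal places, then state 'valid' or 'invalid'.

δ = 97.47°, invalid

α = atan 0.65 = 33.02°;  2α = 66.05°
edge 0: e_0 = (+1.78, +2.01);  n_0 = (+0.7486, -0.6630)
edge 1: e_1 = (-1.33, +1.53);  n_1 = (+0.7547, +0.6561)
∠(n_0, n_1) = 82.53°
δ = |180° − 82.53°| = 97.47°
97.47° > 2α = 66.05°  →  invalid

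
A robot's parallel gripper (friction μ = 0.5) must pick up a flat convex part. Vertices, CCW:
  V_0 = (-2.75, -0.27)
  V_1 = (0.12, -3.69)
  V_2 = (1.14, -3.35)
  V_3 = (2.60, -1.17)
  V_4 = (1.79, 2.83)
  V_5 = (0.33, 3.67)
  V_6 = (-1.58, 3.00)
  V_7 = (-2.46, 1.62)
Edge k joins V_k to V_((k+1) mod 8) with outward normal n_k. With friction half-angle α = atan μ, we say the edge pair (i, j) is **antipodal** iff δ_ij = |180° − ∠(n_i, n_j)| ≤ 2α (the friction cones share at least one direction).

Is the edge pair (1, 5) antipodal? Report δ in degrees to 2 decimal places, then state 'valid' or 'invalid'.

δ = 0.90°, valid

α = atan 0.5 = 26.57°;  2α = 53.13°
edge 1: e_1 = (+1.02, +0.34);  n_1 = (+0.3162, -0.9487)
edge 5: e_5 = (-1.91, -0.67);  n_5 = (-0.3310, +0.9436)
∠(n_1, n_5) = 179.10°
δ = |180° − 179.10°| = 0.90°
0.90° ≤ 2α = 53.13°  →  valid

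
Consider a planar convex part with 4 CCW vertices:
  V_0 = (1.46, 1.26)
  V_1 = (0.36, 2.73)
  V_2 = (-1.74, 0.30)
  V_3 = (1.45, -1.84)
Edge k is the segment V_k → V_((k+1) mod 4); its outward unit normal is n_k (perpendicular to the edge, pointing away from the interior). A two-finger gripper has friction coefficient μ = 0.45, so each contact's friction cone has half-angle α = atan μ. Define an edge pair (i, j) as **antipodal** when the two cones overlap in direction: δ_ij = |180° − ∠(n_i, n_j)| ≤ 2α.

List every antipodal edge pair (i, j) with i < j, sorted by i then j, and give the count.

count = 2; pairs: (0,2), (1,3)

α = atan 0.45 = 24.23°;  2α = 48.46°
n_0 = (+0.8007, +0.5991)
n_1 = (-0.7566, +0.6539)
n_2 = (-0.5571, -0.8304)
n_3 = (+1.0000, -0.0032)
  (0,1): δ = 77.64°  ·
  (0,2): δ = 19.34°  ✓
  (0,3): δ = 143.01°  ·
  (1,2): δ = 83.02°  ·
  (1,3): δ = 40.65°  ✓
  (2,3): δ = 56.33°  ·
antipodal pairs: 2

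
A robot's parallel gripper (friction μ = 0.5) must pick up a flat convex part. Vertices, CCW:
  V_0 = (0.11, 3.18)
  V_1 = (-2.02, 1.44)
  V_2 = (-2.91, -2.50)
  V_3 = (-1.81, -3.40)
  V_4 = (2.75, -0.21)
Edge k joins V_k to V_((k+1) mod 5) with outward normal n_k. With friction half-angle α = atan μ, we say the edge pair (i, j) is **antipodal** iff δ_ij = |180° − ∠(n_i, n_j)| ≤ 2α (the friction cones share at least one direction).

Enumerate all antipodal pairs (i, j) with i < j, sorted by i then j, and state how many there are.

α = atan 0.5 = 26.57°;  2α = 53.13°
n_0 = (-0.6326, +0.7744)
n_1 = (-0.9754, +0.2203)
n_2 = (-0.6332, -0.7740)
n_3 = (+0.5732, -0.8194)
n_4 = (+0.7890, +0.6144)
  (0,1): δ = 141.97°  ·
  (0,2): δ = 78.53°  ·
  (0,3): δ = 4.27°  ✓
  (0,4): δ = 88.66°  ·
  (1,2): δ = 116.56°  ·
  (1,3): δ = 42.30°  ✓
  (1,4): δ = 50.64°  ✓
  (2,3): δ = 105.74°  ·
  (2,4): δ = 12.80°  ✓
  (3,4): δ = 87.07°  ·
antipodal pairs: 4

count = 4; pairs: (0,3), (1,3), (1,4), (2,4)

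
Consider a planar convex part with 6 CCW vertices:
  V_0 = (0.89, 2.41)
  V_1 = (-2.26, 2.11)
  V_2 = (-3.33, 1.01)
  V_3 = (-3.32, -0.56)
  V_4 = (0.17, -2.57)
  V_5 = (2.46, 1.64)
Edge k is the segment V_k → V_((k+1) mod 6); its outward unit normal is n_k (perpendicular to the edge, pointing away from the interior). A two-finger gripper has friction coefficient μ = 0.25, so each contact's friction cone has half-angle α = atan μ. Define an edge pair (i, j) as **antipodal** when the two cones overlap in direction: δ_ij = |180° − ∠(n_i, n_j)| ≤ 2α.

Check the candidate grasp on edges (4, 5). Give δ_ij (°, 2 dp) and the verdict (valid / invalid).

δ = 87.58°, invalid

α = atan 0.25 = 14.04°;  2α = 28.07°
edge 4: e_4 = (+2.29, +4.21);  n_4 = (+0.8785, -0.4778)
edge 5: e_5 = (-1.57, +0.77);  n_5 = (+0.4403, +0.8978)
∠(n_4, n_5) = 92.42°
δ = |180° − 92.42°| = 87.58°
87.58° > 2α = 28.07°  →  invalid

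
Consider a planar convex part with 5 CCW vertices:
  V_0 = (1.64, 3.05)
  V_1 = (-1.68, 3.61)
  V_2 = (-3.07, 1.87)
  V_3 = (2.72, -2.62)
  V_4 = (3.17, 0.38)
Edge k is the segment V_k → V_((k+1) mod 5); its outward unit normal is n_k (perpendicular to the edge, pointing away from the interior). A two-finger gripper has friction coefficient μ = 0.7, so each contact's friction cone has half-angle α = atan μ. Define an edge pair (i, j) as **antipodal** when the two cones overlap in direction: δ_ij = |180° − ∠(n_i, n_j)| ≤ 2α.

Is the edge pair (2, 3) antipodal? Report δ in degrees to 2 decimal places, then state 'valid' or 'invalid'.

δ = 60.74°, valid

α = atan 0.7 = 34.99°;  2α = 69.98°
edge 2: e_2 = (+5.79, -4.49);  n_2 = (-0.6128, -0.7902)
edge 3: e_3 = (+0.45, +3.00);  n_3 = (+0.9889, -0.1483)
∠(n_2, n_3) = 119.26°
δ = |180° − 119.26°| = 60.74°
60.74° ≤ 2α = 69.98°  →  valid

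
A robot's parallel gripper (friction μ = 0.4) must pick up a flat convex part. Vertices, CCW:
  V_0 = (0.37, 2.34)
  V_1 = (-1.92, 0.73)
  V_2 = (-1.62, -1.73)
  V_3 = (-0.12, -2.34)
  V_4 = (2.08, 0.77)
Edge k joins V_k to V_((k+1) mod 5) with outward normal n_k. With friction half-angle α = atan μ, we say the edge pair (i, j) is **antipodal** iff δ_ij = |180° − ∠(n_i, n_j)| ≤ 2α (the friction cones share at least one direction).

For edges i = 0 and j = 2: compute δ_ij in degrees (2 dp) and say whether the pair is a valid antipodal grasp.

α = atan 0.4 = 21.80°;  2α = 43.60°
edge 0: e_0 = (-2.29, -1.61);  n_0 = (-0.5751, +0.8181)
edge 2: e_2 = (+1.50, -0.61);  n_2 = (-0.3767, -0.9263)
∠(n_0, n_2) = 122.76°
δ = |180° − 122.76°| = 57.24°
57.24° > 2α = 43.60°  →  invalid

δ = 57.24°, invalid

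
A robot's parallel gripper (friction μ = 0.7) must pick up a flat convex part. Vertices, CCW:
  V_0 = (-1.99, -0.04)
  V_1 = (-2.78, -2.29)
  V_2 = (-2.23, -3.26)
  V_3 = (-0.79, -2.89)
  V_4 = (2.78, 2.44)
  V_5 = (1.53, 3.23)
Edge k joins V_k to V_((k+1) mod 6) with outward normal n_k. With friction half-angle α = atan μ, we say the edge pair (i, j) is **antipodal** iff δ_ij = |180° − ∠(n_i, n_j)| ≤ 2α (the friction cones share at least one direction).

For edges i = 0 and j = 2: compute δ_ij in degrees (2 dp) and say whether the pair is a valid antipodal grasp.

δ = 56.24°, valid

α = atan 0.7 = 34.99°;  2α = 69.98°
edge 0: e_0 = (-0.79, -2.25);  n_0 = (-0.9435, +0.3313)
edge 2: e_2 = (+1.44, +0.37);  n_2 = (+0.2489, -0.9685)
∠(n_0, n_2) = 123.76°
δ = |180° − 123.76°| = 56.24°
56.24° ≤ 2α = 69.98°  →  valid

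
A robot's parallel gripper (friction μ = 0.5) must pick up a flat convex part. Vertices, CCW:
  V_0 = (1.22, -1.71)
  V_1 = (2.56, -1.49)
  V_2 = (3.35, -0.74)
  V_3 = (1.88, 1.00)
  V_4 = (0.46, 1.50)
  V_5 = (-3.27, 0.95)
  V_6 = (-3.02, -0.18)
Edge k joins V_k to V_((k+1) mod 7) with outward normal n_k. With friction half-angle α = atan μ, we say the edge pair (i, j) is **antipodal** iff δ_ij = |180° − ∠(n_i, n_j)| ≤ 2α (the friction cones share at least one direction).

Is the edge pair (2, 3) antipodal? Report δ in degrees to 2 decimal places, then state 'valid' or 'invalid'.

α = atan 0.5 = 26.57°;  2α = 53.13°
edge 2: e_2 = (-1.47, +1.74);  n_2 = (+0.7639, +0.6454)
edge 3: e_3 = (-1.42, +0.50);  n_3 = (+0.3321, +0.9432)
∠(n_2, n_3) = 30.41°
δ = |180° − 30.41°| = 149.59°
149.59° > 2α = 53.13°  →  invalid

δ = 149.59°, invalid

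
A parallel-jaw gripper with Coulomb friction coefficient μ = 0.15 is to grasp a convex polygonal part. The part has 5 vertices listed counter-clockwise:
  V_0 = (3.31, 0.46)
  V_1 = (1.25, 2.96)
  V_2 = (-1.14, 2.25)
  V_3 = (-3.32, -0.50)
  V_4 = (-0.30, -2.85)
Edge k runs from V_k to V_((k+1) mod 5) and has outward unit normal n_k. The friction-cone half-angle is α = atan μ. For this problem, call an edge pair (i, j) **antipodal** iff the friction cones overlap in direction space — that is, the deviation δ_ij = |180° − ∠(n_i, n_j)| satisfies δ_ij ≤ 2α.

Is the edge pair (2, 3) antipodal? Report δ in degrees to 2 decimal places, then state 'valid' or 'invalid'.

α = atan 0.15 = 8.53°;  2α = 17.06°
edge 2: e_2 = (-2.18, -2.75);  n_2 = (-0.7836, +0.6212)
edge 3: e_3 = (+3.02, -2.35);  n_3 = (-0.6141, -0.7892)
∠(n_2, n_3) = 90.52°
δ = |180° − 90.52°| = 89.48°
89.48° > 2α = 17.06°  →  invalid

δ = 89.48°, invalid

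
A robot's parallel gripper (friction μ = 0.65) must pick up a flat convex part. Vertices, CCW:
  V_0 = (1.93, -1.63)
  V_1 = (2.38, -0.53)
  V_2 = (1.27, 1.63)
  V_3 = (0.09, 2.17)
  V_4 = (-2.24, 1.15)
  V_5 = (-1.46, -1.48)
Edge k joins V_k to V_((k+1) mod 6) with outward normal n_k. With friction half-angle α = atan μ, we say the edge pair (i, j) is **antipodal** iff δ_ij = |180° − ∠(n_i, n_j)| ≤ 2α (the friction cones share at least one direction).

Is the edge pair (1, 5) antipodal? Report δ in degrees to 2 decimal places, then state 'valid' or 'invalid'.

α = atan 0.65 = 33.02°;  2α = 66.05°
edge 1: e_1 = (-1.11, +2.16);  n_1 = (+0.8894, +0.4571)
edge 5: e_5 = (+3.39, -0.15);  n_5 = (-0.0442, -0.9990)
∠(n_1, n_5) = 119.73°
δ = |180° − 119.73°| = 60.27°
60.27° ≤ 2α = 66.05°  →  valid

δ = 60.27°, valid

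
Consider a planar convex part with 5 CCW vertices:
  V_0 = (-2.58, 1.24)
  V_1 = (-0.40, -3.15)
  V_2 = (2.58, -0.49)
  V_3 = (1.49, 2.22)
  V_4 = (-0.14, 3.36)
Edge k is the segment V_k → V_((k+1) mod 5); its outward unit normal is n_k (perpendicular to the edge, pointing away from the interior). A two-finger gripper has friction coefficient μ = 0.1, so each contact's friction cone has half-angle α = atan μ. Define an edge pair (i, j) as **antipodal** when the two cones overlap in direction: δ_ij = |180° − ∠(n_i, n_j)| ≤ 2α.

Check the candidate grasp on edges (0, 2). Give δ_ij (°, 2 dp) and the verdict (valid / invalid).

α = atan 0.1 = 5.71°;  2α = 11.42°
edge 0: e_0 = (+2.18, -4.39);  n_0 = (-0.8956, -0.4448)
edge 2: e_2 = (-1.09, +2.71);  n_2 = (+0.9278, +0.3732)
∠(n_0, n_2) = 175.50°
δ = |180° − 175.50°| = 4.50°
4.50° ≤ 2α = 11.42°  →  valid

δ = 4.50°, valid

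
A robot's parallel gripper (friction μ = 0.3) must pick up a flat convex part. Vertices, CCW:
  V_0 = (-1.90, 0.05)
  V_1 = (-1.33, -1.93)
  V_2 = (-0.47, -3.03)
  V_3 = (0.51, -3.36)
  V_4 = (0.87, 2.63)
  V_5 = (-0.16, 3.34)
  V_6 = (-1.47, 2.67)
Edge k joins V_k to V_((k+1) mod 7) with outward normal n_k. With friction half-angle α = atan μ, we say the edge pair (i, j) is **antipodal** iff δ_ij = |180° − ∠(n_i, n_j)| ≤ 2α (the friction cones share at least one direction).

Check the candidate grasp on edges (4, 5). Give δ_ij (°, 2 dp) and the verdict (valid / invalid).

δ = 118.33°, invalid

α = atan 0.3 = 16.70°;  2α = 33.40°
edge 4: e_4 = (-1.03, +0.71);  n_4 = (+0.5675, +0.8233)
edge 5: e_5 = (-1.31, -0.67);  n_5 = (-0.4554, +0.8903)
∠(n_4, n_5) = 61.67°
δ = |180° − 61.67°| = 118.33°
118.33° > 2α = 33.40°  →  invalid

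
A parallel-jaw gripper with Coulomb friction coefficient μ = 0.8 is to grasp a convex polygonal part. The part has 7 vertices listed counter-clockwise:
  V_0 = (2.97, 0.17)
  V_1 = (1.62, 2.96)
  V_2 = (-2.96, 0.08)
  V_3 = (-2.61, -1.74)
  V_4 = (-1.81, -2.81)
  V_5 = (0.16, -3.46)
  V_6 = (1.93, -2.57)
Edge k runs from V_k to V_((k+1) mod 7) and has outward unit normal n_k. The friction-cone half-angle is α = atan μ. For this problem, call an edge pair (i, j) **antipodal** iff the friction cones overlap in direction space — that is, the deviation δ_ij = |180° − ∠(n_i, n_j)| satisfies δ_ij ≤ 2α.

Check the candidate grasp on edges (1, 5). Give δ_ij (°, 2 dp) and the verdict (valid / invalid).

δ = 5.47°, valid

α = atan 0.8 = 38.66°;  2α = 77.32°
edge 1: e_1 = (-4.58, -2.88);  n_1 = (-0.5323, +0.8465)
edge 5: e_5 = (+1.77, +0.89);  n_5 = (+0.4492, -0.8934)
∠(n_1, n_5) = 174.53°
δ = |180° − 174.53°| = 5.47°
5.47° ≤ 2α = 77.32°  →  valid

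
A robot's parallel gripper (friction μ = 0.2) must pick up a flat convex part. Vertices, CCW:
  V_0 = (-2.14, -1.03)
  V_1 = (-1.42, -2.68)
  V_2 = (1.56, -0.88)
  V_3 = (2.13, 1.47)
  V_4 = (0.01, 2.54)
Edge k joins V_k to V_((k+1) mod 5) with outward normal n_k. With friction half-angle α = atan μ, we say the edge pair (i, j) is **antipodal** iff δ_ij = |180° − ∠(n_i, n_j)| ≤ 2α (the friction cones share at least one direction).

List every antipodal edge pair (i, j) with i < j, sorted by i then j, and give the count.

count = 1; pairs: (2,4)

α = atan 0.2 = 11.31°;  2α = 22.62°
n_0 = (-0.9165, -0.3999)
n_1 = (+0.5170, -0.8560)
n_2 = (+0.9718, -0.2357)
n_3 = (+0.4506, +0.8927)
n_4 = (-0.8566, +0.5159)
  (0,1): δ = 82.44°  ·
  (0,2): δ = 37.21°  ·
  (0,3): δ = 39.64°  ·
  (0,4): δ = 125.37°  ·
  (1,2): δ = 134.77°  ·
  (1,3): δ = 57.91°  ·
  (1,4): δ = 27.81°  ·
  (2,3): δ = 103.15°  ·
  (2,4): δ = 17.42°  ✓
  (3,4): δ = 94.28°  ·
antipodal pairs: 1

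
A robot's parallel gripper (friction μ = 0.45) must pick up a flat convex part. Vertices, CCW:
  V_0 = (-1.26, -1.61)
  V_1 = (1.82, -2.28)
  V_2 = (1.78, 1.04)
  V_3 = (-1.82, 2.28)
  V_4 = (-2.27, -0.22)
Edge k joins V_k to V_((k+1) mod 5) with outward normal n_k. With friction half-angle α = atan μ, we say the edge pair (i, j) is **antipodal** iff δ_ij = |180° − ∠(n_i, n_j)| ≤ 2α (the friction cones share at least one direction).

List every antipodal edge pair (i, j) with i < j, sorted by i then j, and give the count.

count = 4; pairs: (0,2), (1,3), (1,4), (2,4)

α = atan 0.45 = 24.23°;  2α = 48.46°
n_0 = (-0.2126, -0.9771)
n_1 = (+0.9999, +0.0120)
n_2 = (+0.3257, +0.9455)
n_3 = (-0.9842, +0.1772)
n_4 = (-0.8090, -0.5878)
  (0,1): δ = 77.04°  ·
  (0,2): δ = 6.73°  ✓
  (0,3): δ = 92.07°  ·
  (0,4): δ = 138.28°  ·
  (1,2): δ = 109.70°  ·
  (1,3): δ = 10.89°  ✓
  (1,4): δ = 35.31°  ✓
  (2,3): δ = 81.20°  ·
  (2,4): δ = 34.99°  ✓
  (3,4): δ = 133.79°  ·
antipodal pairs: 4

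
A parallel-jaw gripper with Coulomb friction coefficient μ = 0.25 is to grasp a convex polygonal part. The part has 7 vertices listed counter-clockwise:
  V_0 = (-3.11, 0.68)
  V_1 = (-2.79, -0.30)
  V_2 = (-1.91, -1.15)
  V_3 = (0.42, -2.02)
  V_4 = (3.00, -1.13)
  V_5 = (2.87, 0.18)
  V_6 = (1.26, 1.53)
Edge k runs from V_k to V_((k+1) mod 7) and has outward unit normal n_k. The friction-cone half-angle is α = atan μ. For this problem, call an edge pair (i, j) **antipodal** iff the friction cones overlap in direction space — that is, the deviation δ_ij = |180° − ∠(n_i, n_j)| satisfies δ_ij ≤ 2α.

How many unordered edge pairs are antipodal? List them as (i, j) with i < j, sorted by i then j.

count = 4; pairs: (0,4), (1,5), (2,5), (3,6)

α = atan 0.25 = 14.04°;  2α = 28.07°
n_0 = (-0.9506, -0.3104)
n_1 = (-0.6947, -0.7193)
n_2 = (-0.3498, -0.9368)
n_3 = (+0.3261, -0.9453)
n_4 = (+0.9951, +0.0988)
n_5 = (+0.6425, +0.7663)
n_6 = (-0.1909, +0.9816)
  (0,1): δ = 152.09°  ·
  (0,2): δ = 128.56°  ·
  (0,3): δ = 89.05°  ·
  (0,4): δ = 12.42°  ✓
  (0,5): δ = 31.94°  ·
  (0,6): δ = 82.92°  ·
  (1,2): δ = 156.47°  ·
  (1,3): δ = 116.96°  ·
  (1,4): δ = 40.33°  ·
  (1,5): δ = 4.03°  ✓
  (1,6): δ = 55.01°  ·
  (2,3): δ = 140.49°  ·
  (2,4): δ = 63.86°  ·
  (2,5): δ = 19.50°  ✓
  (2,6): δ = 31.48°  ·
  (3,4): δ = 103.37°  ·
  (3,5): δ = 59.01°  ·
  (3,6): δ = 8.03°  ✓
  (4,5): δ = 135.65°  ·
  (4,6): δ = 84.66°  ·
  (5,6): δ = 129.01°  ·
antipodal pairs: 4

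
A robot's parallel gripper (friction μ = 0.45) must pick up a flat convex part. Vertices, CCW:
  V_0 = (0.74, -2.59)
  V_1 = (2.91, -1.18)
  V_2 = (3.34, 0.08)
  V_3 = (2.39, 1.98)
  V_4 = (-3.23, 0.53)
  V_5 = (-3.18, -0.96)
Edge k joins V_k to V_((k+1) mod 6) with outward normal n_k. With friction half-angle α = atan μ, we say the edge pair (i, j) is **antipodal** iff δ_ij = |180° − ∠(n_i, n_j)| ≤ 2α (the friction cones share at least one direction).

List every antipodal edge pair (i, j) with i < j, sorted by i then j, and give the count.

count = 5; pairs: (0,3), (1,4), (2,4), (2,5), (3,5)

α = atan 0.45 = 24.23°;  2α = 48.46°
n_0 = (+0.5449, -0.8385)
n_1 = (+0.9464, -0.3230)
n_2 = (+0.8944, +0.4472)
n_3 = (-0.2498, +0.9683)
n_4 = (-0.9994, -0.0335)
n_5 = (-0.3839, -0.9234)
  (0,1): δ = 141.86°  ·
  (0,2): δ = 96.45°  ·
  (0,3): δ = 18.55°  ✓
  (0,4): δ = 58.91°  ·
  (0,5): δ = 124.41°  ·
  (1,2): δ = 134.59°  ·
  (1,3): δ = 56.69°  ·
  (1,4): δ = 20.77°  ✓
  (1,5): δ = 86.26°  ·
  (2,3): δ = 102.10°  ·
  (2,4): δ = 24.64°  ✓
  (2,5): δ = 40.86°  ✓
  (3,4): δ = 102.55°  ·
  (3,5): δ = 37.05°  ✓
  (4,5): δ = 114.50°  ·
antipodal pairs: 5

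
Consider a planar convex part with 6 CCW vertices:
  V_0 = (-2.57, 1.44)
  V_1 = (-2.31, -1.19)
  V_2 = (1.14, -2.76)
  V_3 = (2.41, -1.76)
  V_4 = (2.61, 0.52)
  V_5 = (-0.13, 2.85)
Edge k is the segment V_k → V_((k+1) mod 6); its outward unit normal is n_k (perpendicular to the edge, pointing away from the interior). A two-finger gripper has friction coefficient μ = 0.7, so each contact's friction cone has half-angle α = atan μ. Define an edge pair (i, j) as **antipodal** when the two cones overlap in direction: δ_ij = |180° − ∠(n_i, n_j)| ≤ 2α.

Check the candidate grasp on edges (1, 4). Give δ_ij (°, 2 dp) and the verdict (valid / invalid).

α = atan 0.7 = 34.99°;  2α = 69.98°
edge 1: e_1 = (+3.45, -1.57);  n_1 = (-0.4142, -0.9102)
edge 4: e_4 = (-2.74, +2.33);  n_4 = (+0.6478, +0.7618)
∠(n_1, n_4) = 164.09°
δ = |180° − 164.09°| = 15.91°
15.91° ≤ 2α = 69.98°  →  valid

δ = 15.91°, valid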